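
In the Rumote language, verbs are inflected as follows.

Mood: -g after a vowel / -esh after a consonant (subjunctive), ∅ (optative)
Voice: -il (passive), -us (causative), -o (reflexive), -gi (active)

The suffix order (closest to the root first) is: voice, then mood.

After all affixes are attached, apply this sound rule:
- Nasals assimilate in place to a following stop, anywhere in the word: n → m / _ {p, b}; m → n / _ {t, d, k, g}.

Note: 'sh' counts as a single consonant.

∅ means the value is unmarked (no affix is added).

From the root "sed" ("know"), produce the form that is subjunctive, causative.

sedusesh

Attach voice causative -us → sedus.
Attach mood subjunctive -esh (after consonant 's') → sedusesh.
Nasal assimilation: no change.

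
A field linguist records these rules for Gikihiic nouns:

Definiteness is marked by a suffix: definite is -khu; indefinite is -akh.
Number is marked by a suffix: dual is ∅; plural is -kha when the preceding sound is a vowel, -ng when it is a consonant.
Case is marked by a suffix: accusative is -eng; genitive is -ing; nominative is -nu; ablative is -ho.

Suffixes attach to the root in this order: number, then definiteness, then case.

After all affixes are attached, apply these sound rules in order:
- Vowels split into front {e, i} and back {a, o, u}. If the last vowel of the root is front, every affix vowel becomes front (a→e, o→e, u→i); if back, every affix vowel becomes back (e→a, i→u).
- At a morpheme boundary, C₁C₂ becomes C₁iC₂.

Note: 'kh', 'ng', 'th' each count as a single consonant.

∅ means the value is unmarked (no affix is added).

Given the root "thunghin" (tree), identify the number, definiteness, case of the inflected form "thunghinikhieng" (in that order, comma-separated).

dual, definite, accusative

Segment: thunghin-khu-eng.
number: ∅ → dual.
definiteness: -khu → definite.
case: -eng → accusative.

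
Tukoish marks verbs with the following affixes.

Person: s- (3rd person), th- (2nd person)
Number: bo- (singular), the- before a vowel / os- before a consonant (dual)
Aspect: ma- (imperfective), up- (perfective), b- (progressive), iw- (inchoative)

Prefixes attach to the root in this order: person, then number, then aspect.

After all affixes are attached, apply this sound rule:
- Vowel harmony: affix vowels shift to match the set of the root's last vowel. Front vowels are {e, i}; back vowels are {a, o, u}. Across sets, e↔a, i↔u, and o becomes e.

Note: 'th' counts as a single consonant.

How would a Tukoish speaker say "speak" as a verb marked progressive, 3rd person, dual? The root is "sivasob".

bosssivasob

Attach person 3rd person s- → ssivasob.
Attach number dual os- (before consonant 's') → osssivasob.
Attach aspect progressive b- → bosssivasob.
Vowel harmony: no change.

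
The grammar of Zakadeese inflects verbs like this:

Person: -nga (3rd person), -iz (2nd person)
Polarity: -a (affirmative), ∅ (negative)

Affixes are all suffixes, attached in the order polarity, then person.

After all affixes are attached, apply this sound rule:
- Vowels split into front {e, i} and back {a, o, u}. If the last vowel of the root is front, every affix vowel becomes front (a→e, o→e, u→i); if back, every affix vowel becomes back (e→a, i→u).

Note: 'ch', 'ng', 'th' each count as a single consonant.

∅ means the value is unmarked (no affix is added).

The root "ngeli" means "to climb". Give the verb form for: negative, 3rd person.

polarity = negative: zero marking, form stays ngeli.
Attach person 3rd person -nga → ngelinga.
Apply vowel harmony: ngelinga → ngelinge.

ngelinge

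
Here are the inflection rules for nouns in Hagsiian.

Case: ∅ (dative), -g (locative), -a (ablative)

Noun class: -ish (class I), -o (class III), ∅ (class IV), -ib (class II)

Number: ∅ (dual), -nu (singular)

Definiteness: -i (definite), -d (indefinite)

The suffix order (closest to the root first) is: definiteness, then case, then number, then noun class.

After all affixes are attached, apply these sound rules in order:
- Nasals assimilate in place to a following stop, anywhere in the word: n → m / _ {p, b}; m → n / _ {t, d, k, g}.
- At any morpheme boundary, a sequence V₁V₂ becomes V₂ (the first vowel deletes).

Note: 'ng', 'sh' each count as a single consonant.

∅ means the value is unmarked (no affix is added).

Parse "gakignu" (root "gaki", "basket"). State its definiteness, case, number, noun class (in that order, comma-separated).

definite, locative, singular, class IV

Segment: gaki-i-g-nu.
definiteness: -i → definite.
case: -g → locative.
number: -nu → singular.
noun class: ∅ → class IV.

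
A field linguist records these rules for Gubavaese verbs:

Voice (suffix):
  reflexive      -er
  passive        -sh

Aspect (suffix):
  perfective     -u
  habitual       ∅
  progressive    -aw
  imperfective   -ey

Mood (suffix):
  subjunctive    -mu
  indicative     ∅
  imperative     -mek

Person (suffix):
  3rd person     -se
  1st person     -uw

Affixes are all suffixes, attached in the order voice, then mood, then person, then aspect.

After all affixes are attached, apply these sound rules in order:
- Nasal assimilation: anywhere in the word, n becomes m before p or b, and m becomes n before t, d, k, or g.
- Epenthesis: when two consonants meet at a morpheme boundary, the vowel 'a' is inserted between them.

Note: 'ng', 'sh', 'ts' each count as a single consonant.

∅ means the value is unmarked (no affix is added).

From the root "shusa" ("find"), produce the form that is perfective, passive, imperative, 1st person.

Attach voice passive -sh → shusash.
Attach mood imperative -mek → shusashmek.
Attach person 1st person -uw → shusashmekuw.
Attach aspect perfective -u → shusashmekuwu.
Nasal assimilation: no change.
Apply epenthesis: shusashmekuwu → shusashamekuwu.

shusashamekuwu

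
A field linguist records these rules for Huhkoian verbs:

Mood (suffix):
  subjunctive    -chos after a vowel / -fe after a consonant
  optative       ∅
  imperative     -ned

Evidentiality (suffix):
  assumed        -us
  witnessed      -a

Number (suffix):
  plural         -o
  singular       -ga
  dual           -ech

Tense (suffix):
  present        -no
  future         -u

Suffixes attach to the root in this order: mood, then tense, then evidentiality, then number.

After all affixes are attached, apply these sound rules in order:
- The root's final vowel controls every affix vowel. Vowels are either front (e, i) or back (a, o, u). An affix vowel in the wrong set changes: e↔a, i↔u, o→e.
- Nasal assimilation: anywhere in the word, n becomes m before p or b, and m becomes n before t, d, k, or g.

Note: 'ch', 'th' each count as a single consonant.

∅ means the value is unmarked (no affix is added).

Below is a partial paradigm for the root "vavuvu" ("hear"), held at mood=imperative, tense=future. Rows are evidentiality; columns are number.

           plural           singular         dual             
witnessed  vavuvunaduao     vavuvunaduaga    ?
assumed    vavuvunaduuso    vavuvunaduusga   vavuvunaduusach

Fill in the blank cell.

vavuvunaduaach

Attach mood imperative -ned → vavuvuned.
Attach tense future -u → vavuvunedu.
Attach evidentiality witnessed -a → vavuvunedua.
Attach number dual -ech → vavuvuneduaech.
Apply vowel harmony: vavuvuneduaech → vavuvunaduaach.
Nasal assimilation: no change.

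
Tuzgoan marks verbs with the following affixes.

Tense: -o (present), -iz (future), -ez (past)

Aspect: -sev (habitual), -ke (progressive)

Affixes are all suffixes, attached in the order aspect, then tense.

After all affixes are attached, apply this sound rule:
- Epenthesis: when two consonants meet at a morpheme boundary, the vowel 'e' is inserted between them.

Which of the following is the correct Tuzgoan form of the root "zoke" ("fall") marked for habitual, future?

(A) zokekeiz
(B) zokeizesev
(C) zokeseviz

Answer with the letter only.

Attach aspect habitual -sev → zokesev.
Attach tense future -iz → zokeseviz.
Epenthesis: no change.
So the correct form is zokeseviz, option (C).
(A) zokekeiz is wrong: it uses progressive instead of habitual for aspect.
(B) zokeizesev is wrong: it has the affixes in the wrong order.

C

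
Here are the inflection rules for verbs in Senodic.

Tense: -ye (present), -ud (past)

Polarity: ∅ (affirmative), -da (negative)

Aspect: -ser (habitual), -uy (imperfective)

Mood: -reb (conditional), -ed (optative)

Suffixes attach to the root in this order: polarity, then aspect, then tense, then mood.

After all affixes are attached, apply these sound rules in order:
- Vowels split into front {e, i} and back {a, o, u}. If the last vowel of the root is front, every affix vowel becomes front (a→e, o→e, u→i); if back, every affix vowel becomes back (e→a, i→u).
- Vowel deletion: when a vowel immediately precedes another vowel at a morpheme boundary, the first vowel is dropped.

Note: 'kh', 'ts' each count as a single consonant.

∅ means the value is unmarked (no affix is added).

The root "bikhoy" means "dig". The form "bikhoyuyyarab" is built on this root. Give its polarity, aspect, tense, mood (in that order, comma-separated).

affirmative, imperfective, present, conditional

Segment: bikhoy-uy-ye-reb.
polarity: ∅ → affirmative.
aspect: -uy → imperfective.
tense: -ye → present.
mood: -reb → conditional.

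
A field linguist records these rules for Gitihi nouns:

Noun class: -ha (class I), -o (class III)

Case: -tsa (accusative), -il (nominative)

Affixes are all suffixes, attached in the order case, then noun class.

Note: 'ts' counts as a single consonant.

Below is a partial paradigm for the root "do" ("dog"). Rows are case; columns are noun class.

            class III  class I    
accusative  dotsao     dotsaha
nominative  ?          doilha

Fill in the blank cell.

Attach case nominative -il → doil.
Attach noun class class III -o → doilo.

doilo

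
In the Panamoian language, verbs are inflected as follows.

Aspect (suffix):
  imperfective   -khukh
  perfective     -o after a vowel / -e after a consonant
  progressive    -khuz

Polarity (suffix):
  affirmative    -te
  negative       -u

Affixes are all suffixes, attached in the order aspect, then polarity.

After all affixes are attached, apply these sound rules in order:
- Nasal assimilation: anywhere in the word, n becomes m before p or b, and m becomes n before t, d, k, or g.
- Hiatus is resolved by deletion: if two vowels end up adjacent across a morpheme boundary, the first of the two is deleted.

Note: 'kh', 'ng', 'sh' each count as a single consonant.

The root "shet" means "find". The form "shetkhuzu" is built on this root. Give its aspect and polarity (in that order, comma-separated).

progressive, negative

Segment: shet-khuz-u.
aspect: -khuz → progressive.
polarity: -u → negative.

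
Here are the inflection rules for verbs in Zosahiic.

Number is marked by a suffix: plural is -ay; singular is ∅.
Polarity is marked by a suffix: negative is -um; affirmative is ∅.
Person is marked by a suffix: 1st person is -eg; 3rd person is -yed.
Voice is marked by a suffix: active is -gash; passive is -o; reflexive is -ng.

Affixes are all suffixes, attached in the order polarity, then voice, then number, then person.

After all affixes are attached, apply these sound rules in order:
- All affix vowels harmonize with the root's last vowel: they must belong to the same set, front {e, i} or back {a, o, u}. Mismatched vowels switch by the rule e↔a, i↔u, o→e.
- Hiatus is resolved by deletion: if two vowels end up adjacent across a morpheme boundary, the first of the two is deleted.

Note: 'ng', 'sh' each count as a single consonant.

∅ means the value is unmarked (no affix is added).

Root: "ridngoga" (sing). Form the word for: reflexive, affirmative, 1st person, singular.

polarity = affirmative: zero marking, form stays ridngoga.
Attach voice reflexive -ng → ridngogang.
number = singular: zero marking, form stays ridngogang.
Attach person 1st person -eg → ridngogangeg.
Apply vowel harmony: ridngogangeg → ridngogangag.
Vowel deletion: no change.

ridngogangag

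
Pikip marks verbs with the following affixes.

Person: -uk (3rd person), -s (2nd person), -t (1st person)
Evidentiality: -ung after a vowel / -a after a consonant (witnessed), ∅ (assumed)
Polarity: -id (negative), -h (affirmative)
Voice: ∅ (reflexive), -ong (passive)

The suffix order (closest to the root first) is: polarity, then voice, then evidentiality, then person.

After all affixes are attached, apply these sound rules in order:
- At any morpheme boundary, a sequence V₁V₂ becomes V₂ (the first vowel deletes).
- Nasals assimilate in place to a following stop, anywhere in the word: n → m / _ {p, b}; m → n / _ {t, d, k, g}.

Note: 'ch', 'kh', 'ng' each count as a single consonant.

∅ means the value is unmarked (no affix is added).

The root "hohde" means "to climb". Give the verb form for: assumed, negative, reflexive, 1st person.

hohdidt

Attach polarity negative -id → hohdeid.
voice = reflexive: zero marking, form stays hohdeid.
evidentiality = assumed: zero marking, form stays hohdeid.
Attach person 1st person -t → hohdeidt.
Apply vowel deletion: hohdeidt → hohdidt.
Nasal assimilation: no change.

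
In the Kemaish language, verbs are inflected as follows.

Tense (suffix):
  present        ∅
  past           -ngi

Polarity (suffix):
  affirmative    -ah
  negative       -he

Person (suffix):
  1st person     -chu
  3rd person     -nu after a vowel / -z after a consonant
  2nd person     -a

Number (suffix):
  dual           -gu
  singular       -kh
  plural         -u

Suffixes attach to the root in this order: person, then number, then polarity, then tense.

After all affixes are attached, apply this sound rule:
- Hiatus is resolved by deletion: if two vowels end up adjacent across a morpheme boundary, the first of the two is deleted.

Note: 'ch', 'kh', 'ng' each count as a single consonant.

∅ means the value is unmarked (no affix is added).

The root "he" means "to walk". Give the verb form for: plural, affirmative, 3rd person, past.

Attach person 3rd person -nu (after vowel 'e') → henu.
Attach number plural -u → henuu.
Attach polarity affirmative -ah → henuuah.
Attach tense past -ngi → henuuahngi.
Apply vowel deletion: henuuahngi → henahngi.

henahngi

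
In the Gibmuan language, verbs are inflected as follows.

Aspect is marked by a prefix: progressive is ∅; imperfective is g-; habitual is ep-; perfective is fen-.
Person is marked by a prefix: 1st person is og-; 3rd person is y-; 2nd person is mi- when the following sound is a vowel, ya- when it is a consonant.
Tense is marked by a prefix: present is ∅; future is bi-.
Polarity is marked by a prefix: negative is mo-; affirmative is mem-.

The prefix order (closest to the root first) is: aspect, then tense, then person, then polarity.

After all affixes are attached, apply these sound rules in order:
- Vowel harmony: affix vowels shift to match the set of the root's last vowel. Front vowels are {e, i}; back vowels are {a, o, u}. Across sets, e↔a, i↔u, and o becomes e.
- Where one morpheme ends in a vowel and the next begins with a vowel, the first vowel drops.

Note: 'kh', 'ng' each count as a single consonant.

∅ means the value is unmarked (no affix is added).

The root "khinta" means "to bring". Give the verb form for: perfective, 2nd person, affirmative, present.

mamyafankhinta

Attach aspect perfective fen- → fenkhinta.
tense = present: zero marking, form stays fenkhinta.
Attach person 2nd person ya- (before consonant 'f') → yafenkhinta.
Attach polarity affirmative mem- → memyafenkhinta.
Apply vowel harmony: memyafenkhinta → mamyafankhinta.
Vowel deletion: no change.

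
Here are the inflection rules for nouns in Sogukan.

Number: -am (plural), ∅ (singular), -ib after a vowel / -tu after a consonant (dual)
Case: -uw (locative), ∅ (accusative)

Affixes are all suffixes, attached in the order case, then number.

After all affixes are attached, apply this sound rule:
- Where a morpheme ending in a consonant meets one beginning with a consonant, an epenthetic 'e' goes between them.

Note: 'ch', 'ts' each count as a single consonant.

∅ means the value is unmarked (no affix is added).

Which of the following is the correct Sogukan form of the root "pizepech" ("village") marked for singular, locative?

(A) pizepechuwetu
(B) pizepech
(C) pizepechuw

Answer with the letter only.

Attach case locative -uw → pizepechuw.
number = singular: zero marking, form stays pizepechuw.
Epenthesis: no change.
So the correct form is pizepechuw, option (C).
(A) pizepechuwetu is wrong: it uses dual instead of singular for number.
(B) pizepech is wrong: it uses accusative instead of locative for case.

C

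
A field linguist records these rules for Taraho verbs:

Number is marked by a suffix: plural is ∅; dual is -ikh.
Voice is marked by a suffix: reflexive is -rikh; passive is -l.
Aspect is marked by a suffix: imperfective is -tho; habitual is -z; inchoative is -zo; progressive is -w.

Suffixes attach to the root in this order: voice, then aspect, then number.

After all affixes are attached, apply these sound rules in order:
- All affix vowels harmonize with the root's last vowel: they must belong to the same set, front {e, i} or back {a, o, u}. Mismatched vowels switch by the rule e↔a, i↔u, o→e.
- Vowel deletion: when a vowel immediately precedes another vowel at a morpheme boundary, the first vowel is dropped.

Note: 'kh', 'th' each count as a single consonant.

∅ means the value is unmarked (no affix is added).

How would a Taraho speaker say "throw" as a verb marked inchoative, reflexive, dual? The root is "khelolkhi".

khelolkhirikhzikh

Attach voice reflexive -rikh → khelolkhirikh.
Attach aspect inchoative -zo → khelolkhirikhzo.
Attach number dual -ikh → khelolkhirikhzoikh.
Apply vowel harmony: khelolkhirikhzoikh → khelolkhirikhzeikh.
Apply vowel deletion: khelolkhirikhzeikh → khelolkhirikhzikh.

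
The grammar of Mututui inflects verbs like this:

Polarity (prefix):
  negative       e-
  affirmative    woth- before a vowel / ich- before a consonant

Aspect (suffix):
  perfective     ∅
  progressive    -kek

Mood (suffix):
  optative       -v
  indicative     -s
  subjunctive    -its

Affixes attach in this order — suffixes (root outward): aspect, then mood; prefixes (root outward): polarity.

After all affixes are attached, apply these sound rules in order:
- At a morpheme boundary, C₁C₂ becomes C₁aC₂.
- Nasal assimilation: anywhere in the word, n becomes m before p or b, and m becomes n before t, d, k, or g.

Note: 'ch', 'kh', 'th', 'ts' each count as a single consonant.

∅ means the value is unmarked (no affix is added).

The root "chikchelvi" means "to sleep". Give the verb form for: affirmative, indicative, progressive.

ichachikchelvikekas

Attach aspect progressive -kek → chikchelvikek.
Attach polarity affirmative ich- (before consonant 'ch') → ichchikchelvikek.
Attach mood indicative -s → ichchikchelvikeks.
Apply epenthesis: ichchikchelvikeks → ichachikchelvikekas.
Nasal assimilation: no change.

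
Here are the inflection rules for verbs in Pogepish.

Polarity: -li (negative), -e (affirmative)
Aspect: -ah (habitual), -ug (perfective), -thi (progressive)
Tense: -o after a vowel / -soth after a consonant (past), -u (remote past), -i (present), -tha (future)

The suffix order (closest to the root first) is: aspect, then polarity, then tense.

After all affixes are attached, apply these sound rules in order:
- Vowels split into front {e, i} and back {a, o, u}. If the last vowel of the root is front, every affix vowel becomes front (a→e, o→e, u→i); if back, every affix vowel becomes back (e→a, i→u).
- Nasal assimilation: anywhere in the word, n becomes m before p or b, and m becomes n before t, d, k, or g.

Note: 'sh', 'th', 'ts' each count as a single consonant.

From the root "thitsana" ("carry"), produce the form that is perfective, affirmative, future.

Attach aspect perfective -ug → thitsanaug.
Attach polarity affirmative -e → thitsanauge.
Attach tense future -tha → thitsanaugetha.
Apply vowel harmony: thitsanaugetha → thitsanaugatha.
Nasal assimilation: no change.

thitsanaugatha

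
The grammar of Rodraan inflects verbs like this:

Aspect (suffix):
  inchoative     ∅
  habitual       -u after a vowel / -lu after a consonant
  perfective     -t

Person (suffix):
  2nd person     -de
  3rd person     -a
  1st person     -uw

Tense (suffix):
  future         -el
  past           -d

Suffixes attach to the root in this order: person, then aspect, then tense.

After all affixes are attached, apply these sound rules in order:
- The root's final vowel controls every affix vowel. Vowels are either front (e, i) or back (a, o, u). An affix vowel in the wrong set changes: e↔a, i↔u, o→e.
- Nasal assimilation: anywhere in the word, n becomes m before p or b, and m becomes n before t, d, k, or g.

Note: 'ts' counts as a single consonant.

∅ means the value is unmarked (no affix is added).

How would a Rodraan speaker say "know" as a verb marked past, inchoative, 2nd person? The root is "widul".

Attach person 2nd person -de → widulde.
aspect = inchoative: zero marking, form stays widulde.
Attach tense past -d → widulded.
Apply vowel harmony: widulded → widuldad.
Nasal assimilation: no change.

widuldad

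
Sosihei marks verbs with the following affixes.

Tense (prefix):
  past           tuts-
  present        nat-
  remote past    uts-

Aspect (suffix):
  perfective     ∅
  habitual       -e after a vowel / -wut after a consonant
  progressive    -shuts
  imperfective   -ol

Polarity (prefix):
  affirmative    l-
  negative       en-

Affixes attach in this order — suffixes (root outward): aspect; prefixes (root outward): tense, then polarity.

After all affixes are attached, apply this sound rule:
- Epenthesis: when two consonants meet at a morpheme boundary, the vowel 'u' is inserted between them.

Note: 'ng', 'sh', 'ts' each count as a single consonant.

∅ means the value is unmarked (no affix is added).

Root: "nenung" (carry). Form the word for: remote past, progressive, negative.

enutsunenungushuts

Attach aspect progressive -shuts → nenungshuts.
Attach tense remote past uts- → utsnenungshuts.
Attach polarity negative en- → enutsnenungshuts.
Apply epenthesis: enutsnenungshuts → enutsunenungushuts.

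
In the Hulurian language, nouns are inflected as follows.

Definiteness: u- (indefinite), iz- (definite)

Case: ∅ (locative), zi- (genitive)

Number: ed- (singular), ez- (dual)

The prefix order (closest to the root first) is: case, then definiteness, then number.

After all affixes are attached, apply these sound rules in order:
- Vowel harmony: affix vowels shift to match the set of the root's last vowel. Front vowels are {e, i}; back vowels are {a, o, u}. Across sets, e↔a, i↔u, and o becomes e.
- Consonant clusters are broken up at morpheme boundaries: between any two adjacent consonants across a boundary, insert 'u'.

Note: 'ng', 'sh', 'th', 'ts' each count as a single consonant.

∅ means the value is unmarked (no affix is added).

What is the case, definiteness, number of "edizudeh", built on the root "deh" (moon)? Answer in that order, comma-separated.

Segment: ed-iz-deh.
case: ∅ → locative.
definiteness: iz- → definite.
number: ed- → singular.

locative, definite, singular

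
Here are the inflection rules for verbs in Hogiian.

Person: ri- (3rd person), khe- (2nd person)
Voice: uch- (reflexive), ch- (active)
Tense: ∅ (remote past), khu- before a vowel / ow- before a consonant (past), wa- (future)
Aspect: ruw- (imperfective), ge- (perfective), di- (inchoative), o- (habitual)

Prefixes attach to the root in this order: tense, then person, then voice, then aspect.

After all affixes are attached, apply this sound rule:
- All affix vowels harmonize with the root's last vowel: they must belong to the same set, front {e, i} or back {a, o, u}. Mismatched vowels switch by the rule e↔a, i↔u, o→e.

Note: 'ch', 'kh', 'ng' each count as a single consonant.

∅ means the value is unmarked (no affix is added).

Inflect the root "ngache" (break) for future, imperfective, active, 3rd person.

riwchriwengache

Attach tense future wa- → wangache.
Attach person 3rd person ri- → riwangache.
Attach voice active ch- → chriwangache.
Attach aspect imperfective ruw- → ruwchriwangache.
Apply vowel harmony: ruwchriwangache → riwchriwengache.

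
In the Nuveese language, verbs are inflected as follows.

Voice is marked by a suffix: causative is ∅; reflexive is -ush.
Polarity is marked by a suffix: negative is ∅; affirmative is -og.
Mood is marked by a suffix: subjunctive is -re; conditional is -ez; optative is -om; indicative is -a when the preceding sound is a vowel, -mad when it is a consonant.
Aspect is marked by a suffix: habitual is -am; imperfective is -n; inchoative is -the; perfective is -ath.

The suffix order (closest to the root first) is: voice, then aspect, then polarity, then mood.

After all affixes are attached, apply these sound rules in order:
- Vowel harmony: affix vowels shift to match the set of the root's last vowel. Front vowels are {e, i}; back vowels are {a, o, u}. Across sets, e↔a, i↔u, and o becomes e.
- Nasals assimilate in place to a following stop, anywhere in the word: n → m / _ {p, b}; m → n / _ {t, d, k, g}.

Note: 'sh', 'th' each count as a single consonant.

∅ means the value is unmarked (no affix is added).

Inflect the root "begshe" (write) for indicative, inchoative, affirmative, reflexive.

begsheishtheegmed

Attach voice reflexive -ush → begsheush.
Attach aspect inchoative -the → begsheushthe.
Attach polarity affirmative -og → begsheushtheog.
Attach mood indicative -mad (after consonant 'g') → begsheushtheogmad.
Apply vowel harmony: begsheushtheogmad → begsheishtheegmed.
Nasal assimilation: no change.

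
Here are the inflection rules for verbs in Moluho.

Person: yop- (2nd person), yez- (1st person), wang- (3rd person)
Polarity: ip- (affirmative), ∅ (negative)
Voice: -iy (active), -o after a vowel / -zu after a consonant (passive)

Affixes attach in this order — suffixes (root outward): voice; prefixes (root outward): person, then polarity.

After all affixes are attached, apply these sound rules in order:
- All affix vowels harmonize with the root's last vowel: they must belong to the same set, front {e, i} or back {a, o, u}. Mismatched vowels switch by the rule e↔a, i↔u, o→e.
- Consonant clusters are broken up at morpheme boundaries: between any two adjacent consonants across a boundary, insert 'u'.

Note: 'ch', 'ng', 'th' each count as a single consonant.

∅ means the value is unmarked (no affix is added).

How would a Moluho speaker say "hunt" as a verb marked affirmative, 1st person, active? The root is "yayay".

upuyazuyayayuy

Attach person 1st person yez- → yezyayay.
Attach voice active -iy → yezyayayiy.
Attach polarity affirmative ip- → ipyezyayayiy.
Apply vowel harmony: ipyezyayayiy → upyazyayayuy.
Apply epenthesis: upyazyayayuy → upuyazuyayayuy.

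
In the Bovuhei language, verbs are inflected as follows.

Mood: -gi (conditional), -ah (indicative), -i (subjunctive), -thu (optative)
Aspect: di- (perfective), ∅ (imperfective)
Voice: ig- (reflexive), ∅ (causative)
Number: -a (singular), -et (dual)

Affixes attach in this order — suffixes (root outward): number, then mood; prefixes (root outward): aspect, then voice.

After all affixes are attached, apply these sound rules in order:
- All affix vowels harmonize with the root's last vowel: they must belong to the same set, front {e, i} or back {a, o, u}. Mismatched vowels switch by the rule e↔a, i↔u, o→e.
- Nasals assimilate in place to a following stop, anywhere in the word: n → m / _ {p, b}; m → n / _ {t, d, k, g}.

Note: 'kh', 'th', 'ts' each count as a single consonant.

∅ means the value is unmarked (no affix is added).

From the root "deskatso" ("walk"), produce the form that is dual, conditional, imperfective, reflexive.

Attach number dual -et → deskatsoet.
aspect = imperfective: zero marking, form stays deskatsoet.
Attach mood conditional -gi → deskatsoetgi.
Attach voice reflexive ig- → igdeskatsoetgi.
Apply vowel harmony: igdeskatsoetgi → ugdeskatsoatgu.
Nasal assimilation: no change.

ugdeskatsoatgu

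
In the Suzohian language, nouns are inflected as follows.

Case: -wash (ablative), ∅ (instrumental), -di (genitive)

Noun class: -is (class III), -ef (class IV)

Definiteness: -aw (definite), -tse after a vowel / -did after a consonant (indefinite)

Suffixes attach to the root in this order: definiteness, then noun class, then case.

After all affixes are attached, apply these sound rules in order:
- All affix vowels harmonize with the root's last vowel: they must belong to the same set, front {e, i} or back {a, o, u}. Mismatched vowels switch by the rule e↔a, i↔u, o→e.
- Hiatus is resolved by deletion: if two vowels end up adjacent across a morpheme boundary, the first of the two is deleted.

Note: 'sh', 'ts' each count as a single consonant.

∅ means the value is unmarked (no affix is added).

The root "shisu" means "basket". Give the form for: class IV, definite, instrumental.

shisawaf

Attach definiteness definite -aw → shisuaw.
Attach noun class class IV -ef → shisuawef.
case = instrumental: zero marking, form stays shisuawef.
Apply vowel harmony: shisuawef → shisuawaf.
Apply vowel deletion: shisuawaf → shisawaf.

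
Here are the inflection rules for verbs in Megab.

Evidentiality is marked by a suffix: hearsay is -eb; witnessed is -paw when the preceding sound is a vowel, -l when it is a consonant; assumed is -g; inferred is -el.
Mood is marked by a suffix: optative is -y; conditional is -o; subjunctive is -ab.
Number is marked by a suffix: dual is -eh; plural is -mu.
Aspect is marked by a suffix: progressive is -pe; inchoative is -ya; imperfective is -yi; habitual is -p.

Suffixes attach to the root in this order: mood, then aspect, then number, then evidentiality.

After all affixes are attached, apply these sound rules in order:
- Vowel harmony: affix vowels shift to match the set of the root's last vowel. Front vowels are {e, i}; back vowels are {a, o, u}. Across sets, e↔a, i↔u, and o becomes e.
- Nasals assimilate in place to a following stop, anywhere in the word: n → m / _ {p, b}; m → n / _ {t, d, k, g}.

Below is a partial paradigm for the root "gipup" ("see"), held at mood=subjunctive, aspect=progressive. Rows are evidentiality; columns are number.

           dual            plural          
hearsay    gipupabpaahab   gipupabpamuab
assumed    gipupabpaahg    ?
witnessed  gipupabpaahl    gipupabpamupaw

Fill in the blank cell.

gipupabpamug

Attach mood subjunctive -ab → gipupab.
Attach aspect progressive -pe → gipupabpe.
Attach number plural -mu → gipupabpemu.
Attach evidentiality assumed -g → gipupabpemug.
Apply vowel harmony: gipupabpemug → gipupabpamug.
Nasal assimilation: no change.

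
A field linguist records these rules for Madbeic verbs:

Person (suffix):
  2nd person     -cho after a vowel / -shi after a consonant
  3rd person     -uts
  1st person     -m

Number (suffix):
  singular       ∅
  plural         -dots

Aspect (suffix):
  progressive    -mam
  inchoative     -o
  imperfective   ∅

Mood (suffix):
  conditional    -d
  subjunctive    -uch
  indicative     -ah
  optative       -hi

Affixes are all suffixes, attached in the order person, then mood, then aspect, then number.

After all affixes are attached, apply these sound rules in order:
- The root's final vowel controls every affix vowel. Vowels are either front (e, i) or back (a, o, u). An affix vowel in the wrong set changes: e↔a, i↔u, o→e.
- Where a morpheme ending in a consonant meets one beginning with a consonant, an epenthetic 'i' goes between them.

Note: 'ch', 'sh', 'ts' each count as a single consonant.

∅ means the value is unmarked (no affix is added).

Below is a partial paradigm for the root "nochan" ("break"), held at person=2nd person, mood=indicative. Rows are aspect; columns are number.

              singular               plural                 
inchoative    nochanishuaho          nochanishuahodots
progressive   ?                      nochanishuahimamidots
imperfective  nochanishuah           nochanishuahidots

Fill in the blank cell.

Attach person 2nd person -shi (after consonant 'n') → nochanshi.
Attach mood indicative -ah → nochanshiah.
Attach aspect progressive -mam → nochanshiahmam.
number = singular: zero marking, form stays nochanshiahmam.
Apply vowel harmony: nochanshiahmam → nochanshuahmam.
Apply epenthesis: nochanshuahmam → nochanishuahimam.

nochanishuahimam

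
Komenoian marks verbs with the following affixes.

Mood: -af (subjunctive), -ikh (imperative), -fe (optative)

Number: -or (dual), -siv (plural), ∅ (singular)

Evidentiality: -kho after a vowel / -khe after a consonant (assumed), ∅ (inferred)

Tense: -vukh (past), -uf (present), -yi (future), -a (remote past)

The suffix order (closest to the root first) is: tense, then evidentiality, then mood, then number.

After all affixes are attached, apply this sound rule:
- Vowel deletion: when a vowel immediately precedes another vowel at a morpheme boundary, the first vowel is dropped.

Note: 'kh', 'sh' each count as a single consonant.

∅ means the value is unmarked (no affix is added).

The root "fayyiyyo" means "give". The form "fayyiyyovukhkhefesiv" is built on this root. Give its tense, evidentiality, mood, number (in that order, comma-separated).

past, assumed, optative, plural

Segment: fayyiyyo-vukh-khe-fe-siv.
tense: -vukh → past.
evidentiality: -kho/khe → assumed.
mood: -fe → optative.
number: -siv → plural.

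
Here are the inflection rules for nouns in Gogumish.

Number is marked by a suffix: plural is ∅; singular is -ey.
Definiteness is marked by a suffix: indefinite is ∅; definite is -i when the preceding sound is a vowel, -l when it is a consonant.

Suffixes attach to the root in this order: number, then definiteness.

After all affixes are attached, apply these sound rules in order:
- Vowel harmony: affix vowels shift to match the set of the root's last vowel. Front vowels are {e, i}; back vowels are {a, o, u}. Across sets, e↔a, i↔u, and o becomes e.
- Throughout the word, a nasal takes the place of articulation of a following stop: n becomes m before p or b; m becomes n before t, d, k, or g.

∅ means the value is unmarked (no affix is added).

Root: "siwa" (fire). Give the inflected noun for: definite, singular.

Attach number singular -ey → siwaey.
Attach definiteness definite -l (after consonant 'y') → siwaeyl.
Apply vowel harmony: siwaeyl → siwaayl.
Nasal assimilation: no change.

siwaayl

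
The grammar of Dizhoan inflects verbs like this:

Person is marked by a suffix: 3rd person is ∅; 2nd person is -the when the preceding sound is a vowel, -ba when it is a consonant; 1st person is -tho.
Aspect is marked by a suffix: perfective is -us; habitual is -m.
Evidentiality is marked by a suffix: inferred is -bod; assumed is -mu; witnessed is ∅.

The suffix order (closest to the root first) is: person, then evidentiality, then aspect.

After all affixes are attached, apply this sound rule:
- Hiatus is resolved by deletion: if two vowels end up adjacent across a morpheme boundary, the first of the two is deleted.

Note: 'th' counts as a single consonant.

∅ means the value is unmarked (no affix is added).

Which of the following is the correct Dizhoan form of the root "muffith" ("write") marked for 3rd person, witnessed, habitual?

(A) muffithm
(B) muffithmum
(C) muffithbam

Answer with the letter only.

person = 3rd person: zero marking, form stays muffith.
evidentiality = witnessed: zero marking, form stays muffith.
Attach aspect habitual -m → muffithm.
Vowel deletion: no change.
So the correct form is muffithm, option (A).
(C) muffithbam is wrong: it uses 2nd person instead of 3rd person for person.
(B) muffithmum is wrong: it uses assumed instead of witnessed for evidentiality.

A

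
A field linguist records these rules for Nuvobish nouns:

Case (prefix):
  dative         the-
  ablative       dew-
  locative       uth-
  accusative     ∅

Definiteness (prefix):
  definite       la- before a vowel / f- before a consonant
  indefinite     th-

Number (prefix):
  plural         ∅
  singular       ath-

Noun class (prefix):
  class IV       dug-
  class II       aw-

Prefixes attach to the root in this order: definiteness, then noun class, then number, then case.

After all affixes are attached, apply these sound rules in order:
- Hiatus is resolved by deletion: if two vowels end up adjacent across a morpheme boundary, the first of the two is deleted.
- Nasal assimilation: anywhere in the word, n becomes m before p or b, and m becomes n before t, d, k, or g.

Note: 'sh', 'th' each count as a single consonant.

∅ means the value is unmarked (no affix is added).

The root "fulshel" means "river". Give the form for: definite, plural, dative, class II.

Attach definiteness definite f- (before consonant 'f') → ffulshel.
Attach noun class class II aw- → awffulshel.
number = plural: zero marking, form stays awffulshel.
Attach case dative the- → theawffulshel.
Apply vowel deletion: theawffulshel → thawffulshel.
Nasal assimilation: no change.

thawffulshel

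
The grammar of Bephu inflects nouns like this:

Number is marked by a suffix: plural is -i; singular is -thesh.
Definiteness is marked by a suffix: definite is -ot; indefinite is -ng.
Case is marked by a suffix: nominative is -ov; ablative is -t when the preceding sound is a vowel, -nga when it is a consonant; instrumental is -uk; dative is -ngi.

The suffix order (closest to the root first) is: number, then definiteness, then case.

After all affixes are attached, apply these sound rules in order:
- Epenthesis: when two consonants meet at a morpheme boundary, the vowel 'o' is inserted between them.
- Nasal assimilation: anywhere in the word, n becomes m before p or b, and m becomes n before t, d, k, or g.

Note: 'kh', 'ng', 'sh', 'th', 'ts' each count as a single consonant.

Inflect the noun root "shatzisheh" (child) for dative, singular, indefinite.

shatzishehotheshongongi

Attach number singular -thesh → shatzishehthesh.
Attach definiteness indefinite -ng → shatzishehtheshng.
Attach case dative -ngi → shatzishehtheshngngi.
Apply epenthesis: shatzishehtheshngngi → shatzishehotheshongongi.
Nasal assimilation: no change.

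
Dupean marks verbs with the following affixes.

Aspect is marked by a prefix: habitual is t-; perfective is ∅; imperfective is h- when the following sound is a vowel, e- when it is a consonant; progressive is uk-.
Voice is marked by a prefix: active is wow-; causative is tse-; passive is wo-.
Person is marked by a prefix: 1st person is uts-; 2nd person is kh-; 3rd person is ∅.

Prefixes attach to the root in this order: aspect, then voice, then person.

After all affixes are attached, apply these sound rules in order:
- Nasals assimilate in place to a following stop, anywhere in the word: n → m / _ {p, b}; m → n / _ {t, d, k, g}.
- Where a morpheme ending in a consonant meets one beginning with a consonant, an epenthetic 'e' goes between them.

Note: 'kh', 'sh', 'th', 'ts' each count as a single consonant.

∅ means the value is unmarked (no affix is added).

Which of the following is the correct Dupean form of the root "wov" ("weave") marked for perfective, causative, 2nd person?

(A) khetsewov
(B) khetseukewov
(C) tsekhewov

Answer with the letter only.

aspect = perfective: zero marking, form stays wov.
Attach voice causative tse- → tsewov.
Attach person 2nd person kh- → khtsewov.
Nasal assimilation: no change.
Apply epenthesis: khtsewov → khetsewov.
So the correct form is khetsewov, option (A).
(C) tsekhewov is wrong: it has the affixes in the wrong order.
(B) khetseukewov is wrong: it uses progressive instead of perfective for aspect.

A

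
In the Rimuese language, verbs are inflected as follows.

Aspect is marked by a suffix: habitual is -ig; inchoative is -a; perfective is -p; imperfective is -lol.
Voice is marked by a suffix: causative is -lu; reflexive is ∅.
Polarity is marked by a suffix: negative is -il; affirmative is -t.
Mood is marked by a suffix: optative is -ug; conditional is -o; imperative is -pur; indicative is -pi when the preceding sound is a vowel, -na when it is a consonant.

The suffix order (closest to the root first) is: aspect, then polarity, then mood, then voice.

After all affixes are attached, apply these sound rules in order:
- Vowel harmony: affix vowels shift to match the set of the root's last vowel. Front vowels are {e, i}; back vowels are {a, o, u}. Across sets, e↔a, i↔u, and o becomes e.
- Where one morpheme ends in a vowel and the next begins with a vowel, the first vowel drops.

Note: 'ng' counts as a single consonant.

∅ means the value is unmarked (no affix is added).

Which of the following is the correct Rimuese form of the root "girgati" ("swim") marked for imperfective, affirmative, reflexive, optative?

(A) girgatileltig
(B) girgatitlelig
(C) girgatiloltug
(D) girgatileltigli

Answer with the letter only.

A

Attach aspect imperfective -lol → girgatilol.
Attach polarity affirmative -t → girgatilolt.
Attach mood optative -ug → girgatiloltug.
voice = reflexive: zero marking, form stays girgatiloltug.
Apply vowel harmony: girgatiloltug → girgatileltig.
Vowel deletion: no change.
So the correct form is girgatileltig, option (A).
(C) girgatiloltug is wrong: it fails to apply the sound rule(s).
(D) girgatileltigli is wrong: it uses causative instead of reflexive for voice.
(B) girgatitlelig is wrong: it has the affixes in the wrong order.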